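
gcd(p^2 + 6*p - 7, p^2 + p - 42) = p + 7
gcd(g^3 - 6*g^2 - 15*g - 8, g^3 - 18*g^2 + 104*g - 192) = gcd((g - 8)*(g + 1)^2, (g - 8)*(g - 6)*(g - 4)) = g - 8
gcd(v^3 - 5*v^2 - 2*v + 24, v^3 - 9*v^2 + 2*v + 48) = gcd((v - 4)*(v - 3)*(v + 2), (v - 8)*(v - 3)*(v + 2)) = v^2 - v - 6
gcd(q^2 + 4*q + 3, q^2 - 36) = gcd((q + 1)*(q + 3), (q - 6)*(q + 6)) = 1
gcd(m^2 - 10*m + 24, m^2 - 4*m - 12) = m - 6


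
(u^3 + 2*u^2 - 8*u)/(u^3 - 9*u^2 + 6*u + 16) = u*(u + 4)/(u^2 - 7*u - 8)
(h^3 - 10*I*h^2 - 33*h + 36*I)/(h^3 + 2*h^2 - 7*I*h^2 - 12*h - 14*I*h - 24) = (h - 3*I)/(h + 2)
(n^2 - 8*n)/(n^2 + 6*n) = (n - 8)/(n + 6)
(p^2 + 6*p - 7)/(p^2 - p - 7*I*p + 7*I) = (p + 7)/(p - 7*I)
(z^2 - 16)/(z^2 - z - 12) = (z + 4)/(z + 3)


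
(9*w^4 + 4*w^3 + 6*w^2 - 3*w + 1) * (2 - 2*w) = -18*w^5 + 10*w^4 - 4*w^3 + 18*w^2 - 8*w + 2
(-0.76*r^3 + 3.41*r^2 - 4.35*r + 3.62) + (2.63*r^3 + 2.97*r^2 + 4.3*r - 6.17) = 1.87*r^3 + 6.38*r^2 - 0.0499999999999998*r - 2.55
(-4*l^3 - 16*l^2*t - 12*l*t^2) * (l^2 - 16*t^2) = -4*l^5 - 16*l^4*t + 52*l^3*t^2 + 256*l^2*t^3 + 192*l*t^4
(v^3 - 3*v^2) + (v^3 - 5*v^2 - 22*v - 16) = 2*v^3 - 8*v^2 - 22*v - 16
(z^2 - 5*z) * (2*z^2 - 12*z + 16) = 2*z^4 - 22*z^3 + 76*z^2 - 80*z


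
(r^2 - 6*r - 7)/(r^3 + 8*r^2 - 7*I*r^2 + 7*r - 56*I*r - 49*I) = (r - 7)/(r^2 + 7*r*(1 - I) - 49*I)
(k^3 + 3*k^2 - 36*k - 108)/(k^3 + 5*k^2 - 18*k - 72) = (k - 6)/(k - 4)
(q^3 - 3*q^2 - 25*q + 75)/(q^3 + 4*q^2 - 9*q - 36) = (q^2 - 25)/(q^2 + 7*q + 12)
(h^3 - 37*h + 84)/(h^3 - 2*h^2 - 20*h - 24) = (-h^3 + 37*h - 84)/(-h^3 + 2*h^2 + 20*h + 24)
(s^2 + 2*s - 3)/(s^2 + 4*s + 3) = (s - 1)/(s + 1)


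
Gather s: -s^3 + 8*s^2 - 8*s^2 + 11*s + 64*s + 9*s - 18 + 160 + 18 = -s^3 + 84*s + 160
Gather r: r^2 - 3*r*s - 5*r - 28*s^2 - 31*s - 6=r^2 + r*(-3*s - 5) - 28*s^2 - 31*s - 6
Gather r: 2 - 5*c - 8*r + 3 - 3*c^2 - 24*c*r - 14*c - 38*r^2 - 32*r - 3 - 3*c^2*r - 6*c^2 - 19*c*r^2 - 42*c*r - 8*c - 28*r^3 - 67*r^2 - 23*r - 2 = -9*c^2 - 27*c - 28*r^3 + r^2*(-19*c - 105) + r*(-3*c^2 - 66*c - 63)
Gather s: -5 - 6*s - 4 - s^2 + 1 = -s^2 - 6*s - 8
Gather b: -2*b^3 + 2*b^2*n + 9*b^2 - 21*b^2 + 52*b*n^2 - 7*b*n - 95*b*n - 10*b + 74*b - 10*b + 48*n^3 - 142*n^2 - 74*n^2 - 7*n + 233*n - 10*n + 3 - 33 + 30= -2*b^3 + b^2*(2*n - 12) + b*(52*n^2 - 102*n + 54) + 48*n^3 - 216*n^2 + 216*n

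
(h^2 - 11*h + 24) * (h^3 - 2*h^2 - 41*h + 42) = h^5 - 13*h^4 + 5*h^3 + 445*h^2 - 1446*h + 1008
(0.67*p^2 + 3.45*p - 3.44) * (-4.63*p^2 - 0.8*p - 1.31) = -3.1021*p^4 - 16.5095*p^3 + 12.2895*p^2 - 1.7675*p + 4.5064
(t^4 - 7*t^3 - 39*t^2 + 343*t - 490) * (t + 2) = t^5 - 5*t^4 - 53*t^3 + 265*t^2 + 196*t - 980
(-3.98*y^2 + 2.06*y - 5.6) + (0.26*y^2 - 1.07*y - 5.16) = -3.72*y^2 + 0.99*y - 10.76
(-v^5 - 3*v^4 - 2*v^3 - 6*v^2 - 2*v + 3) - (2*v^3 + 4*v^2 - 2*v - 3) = -v^5 - 3*v^4 - 4*v^3 - 10*v^2 + 6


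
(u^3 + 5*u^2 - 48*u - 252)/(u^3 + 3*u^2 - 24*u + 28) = (u^3 + 5*u^2 - 48*u - 252)/(u^3 + 3*u^2 - 24*u + 28)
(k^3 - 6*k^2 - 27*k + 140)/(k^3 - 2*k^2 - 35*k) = (k - 4)/k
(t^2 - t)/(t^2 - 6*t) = (t - 1)/(t - 6)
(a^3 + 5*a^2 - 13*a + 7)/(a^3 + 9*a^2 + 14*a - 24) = (a^2 + 6*a - 7)/(a^2 + 10*a + 24)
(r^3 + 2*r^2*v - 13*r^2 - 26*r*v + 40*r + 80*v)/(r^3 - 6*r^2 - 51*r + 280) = (r + 2*v)/(r + 7)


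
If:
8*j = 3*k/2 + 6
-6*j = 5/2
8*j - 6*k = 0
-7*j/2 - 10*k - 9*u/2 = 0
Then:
No Solution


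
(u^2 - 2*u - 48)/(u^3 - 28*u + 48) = (u - 8)/(u^2 - 6*u + 8)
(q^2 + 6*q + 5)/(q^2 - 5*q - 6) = (q + 5)/(q - 6)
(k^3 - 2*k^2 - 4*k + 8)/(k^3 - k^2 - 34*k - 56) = (k^2 - 4*k + 4)/(k^2 - 3*k - 28)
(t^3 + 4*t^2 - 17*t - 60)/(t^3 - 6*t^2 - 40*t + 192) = (t^2 + 8*t + 15)/(t^2 - 2*t - 48)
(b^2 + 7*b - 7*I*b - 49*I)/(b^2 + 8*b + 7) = (b - 7*I)/(b + 1)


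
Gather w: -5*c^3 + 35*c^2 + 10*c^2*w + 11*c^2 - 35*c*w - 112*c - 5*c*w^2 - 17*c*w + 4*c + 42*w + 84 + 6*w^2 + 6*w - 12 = -5*c^3 + 46*c^2 - 108*c + w^2*(6 - 5*c) + w*(10*c^2 - 52*c + 48) + 72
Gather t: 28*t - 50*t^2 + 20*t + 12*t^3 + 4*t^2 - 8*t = 12*t^3 - 46*t^2 + 40*t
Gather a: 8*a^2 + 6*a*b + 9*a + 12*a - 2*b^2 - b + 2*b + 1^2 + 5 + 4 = 8*a^2 + a*(6*b + 21) - 2*b^2 + b + 10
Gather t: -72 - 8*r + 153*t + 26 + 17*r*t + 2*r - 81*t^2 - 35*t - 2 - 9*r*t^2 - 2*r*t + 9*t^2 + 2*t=-6*r + t^2*(-9*r - 72) + t*(15*r + 120) - 48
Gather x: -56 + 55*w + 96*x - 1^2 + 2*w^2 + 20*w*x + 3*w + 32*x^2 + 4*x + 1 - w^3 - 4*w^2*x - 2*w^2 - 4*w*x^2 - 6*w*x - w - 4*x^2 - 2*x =-w^3 + 57*w + x^2*(28 - 4*w) + x*(-4*w^2 + 14*w + 98) - 56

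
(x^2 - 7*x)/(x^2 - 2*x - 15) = x*(7 - x)/(-x^2 + 2*x + 15)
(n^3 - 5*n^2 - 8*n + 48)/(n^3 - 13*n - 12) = (n - 4)/(n + 1)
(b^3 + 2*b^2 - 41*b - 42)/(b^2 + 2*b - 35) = (b^2 - 5*b - 6)/(b - 5)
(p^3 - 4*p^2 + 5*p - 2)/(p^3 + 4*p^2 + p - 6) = (p^2 - 3*p + 2)/(p^2 + 5*p + 6)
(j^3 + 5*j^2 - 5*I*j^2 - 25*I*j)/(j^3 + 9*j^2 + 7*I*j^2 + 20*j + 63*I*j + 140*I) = j*(j - 5*I)/(j^2 + j*(4 + 7*I) + 28*I)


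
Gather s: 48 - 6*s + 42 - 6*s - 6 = 84 - 12*s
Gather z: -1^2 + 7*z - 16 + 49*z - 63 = 56*z - 80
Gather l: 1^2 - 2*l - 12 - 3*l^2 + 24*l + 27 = -3*l^2 + 22*l + 16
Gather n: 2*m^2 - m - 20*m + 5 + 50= 2*m^2 - 21*m + 55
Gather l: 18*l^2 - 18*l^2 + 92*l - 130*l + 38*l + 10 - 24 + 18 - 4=0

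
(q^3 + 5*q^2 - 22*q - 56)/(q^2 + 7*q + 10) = (q^2 + 3*q - 28)/(q + 5)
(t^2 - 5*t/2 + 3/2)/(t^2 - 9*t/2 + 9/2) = (t - 1)/(t - 3)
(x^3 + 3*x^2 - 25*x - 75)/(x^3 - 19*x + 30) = (x^2 - 2*x - 15)/(x^2 - 5*x + 6)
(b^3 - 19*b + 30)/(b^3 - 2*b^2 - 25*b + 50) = (b - 3)/(b - 5)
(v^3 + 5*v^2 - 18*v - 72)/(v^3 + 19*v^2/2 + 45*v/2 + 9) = 2*(v - 4)/(2*v + 1)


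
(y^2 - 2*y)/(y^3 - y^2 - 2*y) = 1/(y + 1)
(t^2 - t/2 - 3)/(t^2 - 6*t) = (t^2 - t/2 - 3)/(t*(t - 6))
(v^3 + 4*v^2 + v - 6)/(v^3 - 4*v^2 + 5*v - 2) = (v^2 + 5*v + 6)/(v^2 - 3*v + 2)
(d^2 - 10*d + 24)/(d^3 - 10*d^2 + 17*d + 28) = (d - 6)/(d^2 - 6*d - 7)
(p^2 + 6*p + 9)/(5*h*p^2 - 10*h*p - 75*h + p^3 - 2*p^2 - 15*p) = (p + 3)/(5*h*p - 25*h + p^2 - 5*p)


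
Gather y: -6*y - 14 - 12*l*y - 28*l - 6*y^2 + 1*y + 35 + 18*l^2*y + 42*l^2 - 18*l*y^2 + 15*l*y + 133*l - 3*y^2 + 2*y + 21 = 42*l^2 + 105*l + y^2*(-18*l - 9) + y*(18*l^2 + 3*l - 3) + 42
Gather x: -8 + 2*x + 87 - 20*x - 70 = 9 - 18*x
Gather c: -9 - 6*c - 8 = -6*c - 17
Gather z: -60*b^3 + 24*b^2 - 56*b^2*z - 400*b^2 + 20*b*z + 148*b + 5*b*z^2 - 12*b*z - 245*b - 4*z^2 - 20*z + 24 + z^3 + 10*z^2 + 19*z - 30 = -60*b^3 - 376*b^2 - 97*b + z^3 + z^2*(5*b + 6) + z*(-56*b^2 + 8*b - 1) - 6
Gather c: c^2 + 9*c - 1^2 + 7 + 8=c^2 + 9*c + 14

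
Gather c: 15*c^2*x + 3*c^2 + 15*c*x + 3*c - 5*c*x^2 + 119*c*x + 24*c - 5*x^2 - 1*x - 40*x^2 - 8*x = c^2*(15*x + 3) + c*(-5*x^2 + 134*x + 27) - 45*x^2 - 9*x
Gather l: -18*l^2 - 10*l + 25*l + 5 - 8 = -18*l^2 + 15*l - 3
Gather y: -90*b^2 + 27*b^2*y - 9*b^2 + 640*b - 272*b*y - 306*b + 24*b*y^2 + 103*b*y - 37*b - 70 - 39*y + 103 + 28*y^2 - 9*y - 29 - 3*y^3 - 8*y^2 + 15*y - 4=-99*b^2 + 297*b - 3*y^3 + y^2*(24*b + 20) + y*(27*b^2 - 169*b - 33)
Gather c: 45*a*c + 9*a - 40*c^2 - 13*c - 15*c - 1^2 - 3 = 9*a - 40*c^2 + c*(45*a - 28) - 4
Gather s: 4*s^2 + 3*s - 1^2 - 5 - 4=4*s^2 + 3*s - 10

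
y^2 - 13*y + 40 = (y - 8)*(y - 5)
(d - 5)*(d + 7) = d^2 + 2*d - 35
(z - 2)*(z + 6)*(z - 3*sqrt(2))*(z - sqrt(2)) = z^4 - 4*sqrt(2)*z^3 + 4*z^3 - 16*sqrt(2)*z^2 - 6*z^2 + 24*z + 48*sqrt(2)*z - 72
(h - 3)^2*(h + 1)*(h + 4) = h^4 - h^3 - 17*h^2 + 21*h + 36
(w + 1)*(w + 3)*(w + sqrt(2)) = w^3 + sqrt(2)*w^2 + 4*w^2 + 3*w + 4*sqrt(2)*w + 3*sqrt(2)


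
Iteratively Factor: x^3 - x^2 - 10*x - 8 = (x + 2)*(x^2 - 3*x - 4) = (x + 1)*(x + 2)*(x - 4)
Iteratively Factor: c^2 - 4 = (c + 2)*(c - 2)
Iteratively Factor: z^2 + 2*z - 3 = (z + 3)*(z - 1)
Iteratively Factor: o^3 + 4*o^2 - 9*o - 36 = (o + 4)*(o^2 - 9) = (o - 3)*(o + 4)*(o + 3)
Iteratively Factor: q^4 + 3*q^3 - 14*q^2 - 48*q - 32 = (q + 1)*(q^3 + 2*q^2 - 16*q - 32) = (q + 1)*(q + 2)*(q^2 - 16) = (q - 4)*(q + 1)*(q + 2)*(q + 4)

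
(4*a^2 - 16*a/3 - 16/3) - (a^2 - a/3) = 3*a^2 - 5*a - 16/3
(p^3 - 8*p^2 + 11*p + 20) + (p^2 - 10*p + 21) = p^3 - 7*p^2 + p + 41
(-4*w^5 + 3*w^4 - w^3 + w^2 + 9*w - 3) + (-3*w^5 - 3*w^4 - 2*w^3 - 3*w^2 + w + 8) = -7*w^5 - 3*w^3 - 2*w^2 + 10*w + 5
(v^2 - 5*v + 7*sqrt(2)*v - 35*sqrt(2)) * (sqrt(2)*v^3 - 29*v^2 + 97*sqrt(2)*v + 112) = sqrt(2)*v^5 - 15*v^4 - 5*sqrt(2)*v^4 - 106*sqrt(2)*v^3 + 75*v^3 + 530*sqrt(2)*v^2 + 1470*v^2 - 7350*v + 784*sqrt(2)*v - 3920*sqrt(2)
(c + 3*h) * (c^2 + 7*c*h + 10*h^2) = c^3 + 10*c^2*h + 31*c*h^2 + 30*h^3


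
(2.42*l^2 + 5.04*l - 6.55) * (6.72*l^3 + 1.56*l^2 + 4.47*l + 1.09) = 16.2624*l^5 + 37.644*l^4 - 25.3362*l^3 + 14.9486*l^2 - 23.7849*l - 7.1395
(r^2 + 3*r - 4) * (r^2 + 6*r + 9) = r^4 + 9*r^3 + 23*r^2 + 3*r - 36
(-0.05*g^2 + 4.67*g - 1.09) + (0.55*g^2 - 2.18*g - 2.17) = 0.5*g^2 + 2.49*g - 3.26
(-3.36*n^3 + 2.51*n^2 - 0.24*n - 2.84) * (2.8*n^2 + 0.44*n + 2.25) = -9.408*n^5 + 5.5496*n^4 - 7.1276*n^3 - 2.4101*n^2 - 1.7896*n - 6.39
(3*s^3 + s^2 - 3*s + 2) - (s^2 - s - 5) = 3*s^3 - 2*s + 7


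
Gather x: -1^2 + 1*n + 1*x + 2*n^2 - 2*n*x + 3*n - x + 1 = 2*n^2 - 2*n*x + 4*n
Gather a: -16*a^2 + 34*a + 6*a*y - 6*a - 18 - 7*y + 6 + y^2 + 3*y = -16*a^2 + a*(6*y + 28) + y^2 - 4*y - 12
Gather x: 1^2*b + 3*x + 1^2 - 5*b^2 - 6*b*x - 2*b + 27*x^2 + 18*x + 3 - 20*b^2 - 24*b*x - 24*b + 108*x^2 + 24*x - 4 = -25*b^2 - 25*b + 135*x^2 + x*(45 - 30*b)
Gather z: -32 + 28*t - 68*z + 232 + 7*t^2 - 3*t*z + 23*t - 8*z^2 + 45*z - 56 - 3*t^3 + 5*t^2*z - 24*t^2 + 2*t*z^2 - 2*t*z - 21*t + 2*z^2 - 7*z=-3*t^3 - 17*t^2 + 30*t + z^2*(2*t - 6) + z*(5*t^2 - 5*t - 30) + 144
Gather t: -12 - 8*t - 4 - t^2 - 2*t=-t^2 - 10*t - 16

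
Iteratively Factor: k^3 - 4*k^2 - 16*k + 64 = (k - 4)*(k^2 - 16) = (k - 4)*(k + 4)*(k - 4)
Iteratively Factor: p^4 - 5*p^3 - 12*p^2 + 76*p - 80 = (p - 2)*(p^3 - 3*p^2 - 18*p + 40) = (p - 2)^2*(p^2 - p - 20) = (p - 2)^2*(p + 4)*(p - 5)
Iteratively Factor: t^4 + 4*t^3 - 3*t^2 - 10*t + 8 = (t - 1)*(t^3 + 5*t^2 + 2*t - 8) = (t - 1)^2*(t^2 + 6*t + 8) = (t - 1)^2*(t + 2)*(t + 4)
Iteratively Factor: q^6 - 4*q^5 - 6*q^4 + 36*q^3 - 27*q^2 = (q - 3)*(q^5 - q^4 - 9*q^3 + 9*q^2) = q*(q - 3)*(q^4 - q^3 - 9*q^2 + 9*q) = q^2*(q - 3)*(q^3 - q^2 - 9*q + 9) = q^2*(q - 3)*(q - 1)*(q^2 - 9) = q^2*(q - 3)*(q - 1)*(q + 3)*(q - 3)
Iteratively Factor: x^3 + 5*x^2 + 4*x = (x)*(x^2 + 5*x + 4) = x*(x + 4)*(x + 1)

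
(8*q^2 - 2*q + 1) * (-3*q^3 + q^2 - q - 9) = -24*q^5 + 14*q^4 - 13*q^3 - 69*q^2 + 17*q - 9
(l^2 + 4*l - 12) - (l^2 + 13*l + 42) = -9*l - 54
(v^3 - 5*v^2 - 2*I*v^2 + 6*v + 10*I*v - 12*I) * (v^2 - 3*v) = v^5 - 8*v^4 - 2*I*v^4 + 21*v^3 + 16*I*v^3 - 18*v^2 - 42*I*v^2 + 36*I*v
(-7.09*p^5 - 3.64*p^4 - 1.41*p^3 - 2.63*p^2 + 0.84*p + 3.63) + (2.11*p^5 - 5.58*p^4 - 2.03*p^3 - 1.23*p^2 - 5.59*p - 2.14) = -4.98*p^5 - 9.22*p^4 - 3.44*p^3 - 3.86*p^2 - 4.75*p + 1.49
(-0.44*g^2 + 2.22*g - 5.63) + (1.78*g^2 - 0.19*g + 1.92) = 1.34*g^2 + 2.03*g - 3.71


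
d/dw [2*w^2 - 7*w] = 4*w - 7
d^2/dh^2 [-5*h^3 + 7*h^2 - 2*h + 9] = 14 - 30*h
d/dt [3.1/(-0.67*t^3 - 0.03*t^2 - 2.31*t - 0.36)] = (6.231*t^2 + 0.186*t + 7.161)/(0.67*t^3 + 0.03*t^2 + 2.31*t + 0.36)^2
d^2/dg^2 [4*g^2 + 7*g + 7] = 8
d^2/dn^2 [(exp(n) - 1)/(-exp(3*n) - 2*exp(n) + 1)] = (2*(1 - exp(n))*(3*exp(2*n) + 2)^2*exp(n) + (-(1 - exp(n))*(9*exp(2*n) + 2) + (6*exp(2*n) + 4)*exp(n))*(exp(3*n) + 2*exp(n) - 1) - (exp(3*n) + 2*exp(n) - 1)^2)*exp(n)/(exp(3*n) + 2*exp(n) - 1)^3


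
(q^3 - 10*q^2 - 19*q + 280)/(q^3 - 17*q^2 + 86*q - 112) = (q + 5)/(q - 2)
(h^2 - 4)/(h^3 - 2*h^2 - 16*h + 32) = (h + 2)/(h^2 - 16)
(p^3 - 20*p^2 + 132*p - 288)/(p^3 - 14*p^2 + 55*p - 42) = (p^2 - 14*p + 48)/(p^2 - 8*p + 7)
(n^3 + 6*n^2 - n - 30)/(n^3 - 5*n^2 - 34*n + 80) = (n + 3)/(n - 8)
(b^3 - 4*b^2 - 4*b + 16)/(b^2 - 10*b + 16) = (b^2 - 2*b - 8)/(b - 8)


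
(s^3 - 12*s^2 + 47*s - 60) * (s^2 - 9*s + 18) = s^5 - 21*s^4 + 173*s^3 - 699*s^2 + 1386*s - 1080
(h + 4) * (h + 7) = h^2 + 11*h + 28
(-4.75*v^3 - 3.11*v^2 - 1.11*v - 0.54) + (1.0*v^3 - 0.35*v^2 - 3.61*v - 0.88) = -3.75*v^3 - 3.46*v^2 - 4.72*v - 1.42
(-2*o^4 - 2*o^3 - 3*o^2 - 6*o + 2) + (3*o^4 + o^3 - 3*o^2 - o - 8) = o^4 - o^3 - 6*o^2 - 7*o - 6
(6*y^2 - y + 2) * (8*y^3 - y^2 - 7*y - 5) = 48*y^5 - 14*y^4 - 25*y^3 - 25*y^2 - 9*y - 10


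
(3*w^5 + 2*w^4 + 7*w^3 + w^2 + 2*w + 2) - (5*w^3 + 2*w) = 3*w^5 + 2*w^4 + 2*w^3 + w^2 + 2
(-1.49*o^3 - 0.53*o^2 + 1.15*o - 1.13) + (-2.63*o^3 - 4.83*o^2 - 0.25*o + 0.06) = -4.12*o^3 - 5.36*o^2 + 0.9*o - 1.07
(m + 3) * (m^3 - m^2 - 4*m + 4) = m^4 + 2*m^3 - 7*m^2 - 8*m + 12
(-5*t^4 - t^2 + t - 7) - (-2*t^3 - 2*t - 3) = -5*t^4 + 2*t^3 - t^2 + 3*t - 4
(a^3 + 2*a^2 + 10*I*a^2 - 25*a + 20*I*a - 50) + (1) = a^3 + 2*a^2 + 10*I*a^2 - 25*a + 20*I*a - 49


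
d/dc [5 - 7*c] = -7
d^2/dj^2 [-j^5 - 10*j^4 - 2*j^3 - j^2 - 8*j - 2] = -20*j^3 - 120*j^2 - 12*j - 2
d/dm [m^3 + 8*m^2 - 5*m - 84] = 3*m^2 + 16*m - 5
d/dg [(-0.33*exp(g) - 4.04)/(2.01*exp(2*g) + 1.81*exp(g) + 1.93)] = (0.6633*exp(2*g) + 16.2408*exp(g) + 6.6755)*exp(g)/(4.0401*exp(4*g) + 7.2762*exp(3*g) + 11.0347*exp(2*g) + 6.9866*exp(g) + 3.7249)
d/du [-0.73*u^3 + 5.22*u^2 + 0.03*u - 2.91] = -2.19*u^2 + 10.44*u + 0.03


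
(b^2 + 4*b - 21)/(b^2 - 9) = (b + 7)/(b + 3)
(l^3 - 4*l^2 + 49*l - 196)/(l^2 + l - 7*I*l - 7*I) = (l^2 + l*(-4 + 7*I) - 28*I)/(l + 1)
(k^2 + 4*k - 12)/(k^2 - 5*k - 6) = (-k^2 - 4*k + 12)/(-k^2 + 5*k + 6)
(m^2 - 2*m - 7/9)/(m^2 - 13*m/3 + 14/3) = (m + 1/3)/(m - 2)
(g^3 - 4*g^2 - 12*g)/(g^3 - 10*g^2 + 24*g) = (g + 2)/(g - 4)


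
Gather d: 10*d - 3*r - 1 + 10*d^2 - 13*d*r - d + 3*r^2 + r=10*d^2 + d*(9 - 13*r) + 3*r^2 - 2*r - 1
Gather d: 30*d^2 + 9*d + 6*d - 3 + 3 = 30*d^2 + 15*d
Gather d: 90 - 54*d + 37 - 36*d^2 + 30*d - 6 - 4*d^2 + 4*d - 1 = -40*d^2 - 20*d + 120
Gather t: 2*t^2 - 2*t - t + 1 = 2*t^2 - 3*t + 1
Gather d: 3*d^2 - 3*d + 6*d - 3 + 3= 3*d^2 + 3*d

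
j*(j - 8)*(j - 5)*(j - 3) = j^4 - 16*j^3 + 79*j^2 - 120*j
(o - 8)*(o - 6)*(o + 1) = o^3 - 13*o^2 + 34*o + 48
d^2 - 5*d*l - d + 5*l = (d - 1)*(d - 5*l)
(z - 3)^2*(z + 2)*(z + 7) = z^4 + 3*z^3 - 31*z^2 - 3*z + 126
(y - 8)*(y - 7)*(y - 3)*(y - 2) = y^4 - 20*y^3 + 137*y^2 - 370*y + 336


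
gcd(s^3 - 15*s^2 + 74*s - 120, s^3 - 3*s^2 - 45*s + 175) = s - 5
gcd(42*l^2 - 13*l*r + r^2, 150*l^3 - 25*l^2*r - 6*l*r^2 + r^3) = -6*l + r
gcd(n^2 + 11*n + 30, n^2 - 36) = n + 6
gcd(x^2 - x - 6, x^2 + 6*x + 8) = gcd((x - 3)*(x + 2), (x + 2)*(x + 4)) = x + 2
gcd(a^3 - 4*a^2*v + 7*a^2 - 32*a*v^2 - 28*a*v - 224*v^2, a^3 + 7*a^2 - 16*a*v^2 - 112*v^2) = a^2 + 4*a*v + 7*a + 28*v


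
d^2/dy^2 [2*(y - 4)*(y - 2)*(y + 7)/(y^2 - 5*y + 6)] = -40/(y^3 - 9*y^2 + 27*y - 27)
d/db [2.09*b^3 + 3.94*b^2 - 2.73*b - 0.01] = 6.27*b^2 + 7.88*b - 2.73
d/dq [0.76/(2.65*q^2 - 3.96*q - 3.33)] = (3.0096 - 4.028*q)/(-2.65*q^2 + 3.96*q + 3.33)^2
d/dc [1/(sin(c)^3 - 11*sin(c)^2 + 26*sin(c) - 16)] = (-3*sin(c)^2 + 22*sin(c) - 26)*cos(c)/(sin(c)^3 - 11*sin(c)^2 + 26*sin(c) - 16)^2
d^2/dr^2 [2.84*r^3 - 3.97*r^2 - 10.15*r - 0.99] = 17.04*r - 7.94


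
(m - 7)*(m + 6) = m^2 - m - 42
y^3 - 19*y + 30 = (y - 3)*(y - 2)*(y + 5)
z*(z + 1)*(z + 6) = z^3 + 7*z^2 + 6*z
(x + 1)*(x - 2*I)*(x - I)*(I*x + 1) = I*x^4 + 4*x^3 + I*x^3 + 4*x^2 - 5*I*x^2 - 2*x - 5*I*x - 2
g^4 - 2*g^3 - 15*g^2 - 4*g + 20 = (g - 5)*(g - 1)*(g + 2)^2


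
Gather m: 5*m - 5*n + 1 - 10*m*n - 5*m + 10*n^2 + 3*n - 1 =-10*m*n + 10*n^2 - 2*n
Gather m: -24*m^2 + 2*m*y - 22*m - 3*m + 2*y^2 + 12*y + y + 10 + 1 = -24*m^2 + m*(2*y - 25) + 2*y^2 + 13*y + 11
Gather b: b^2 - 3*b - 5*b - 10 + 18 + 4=b^2 - 8*b + 12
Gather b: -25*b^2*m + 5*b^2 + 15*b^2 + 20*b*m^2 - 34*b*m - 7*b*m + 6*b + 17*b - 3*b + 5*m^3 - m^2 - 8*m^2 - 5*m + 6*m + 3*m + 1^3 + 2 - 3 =b^2*(20 - 25*m) + b*(20*m^2 - 41*m + 20) + 5*m^3 - 9*m^2 + 4*m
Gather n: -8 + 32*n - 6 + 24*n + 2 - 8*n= 48*n - 12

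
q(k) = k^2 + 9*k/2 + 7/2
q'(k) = 2*k + 9/2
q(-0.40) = 1.86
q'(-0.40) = 3.70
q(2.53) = 21.29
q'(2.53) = 9.56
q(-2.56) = -1.47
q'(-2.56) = -0.62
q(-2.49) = -1.50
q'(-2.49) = -0.48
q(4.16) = 39.53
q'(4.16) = 12.82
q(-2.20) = -1.56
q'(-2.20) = 0.10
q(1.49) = 12.43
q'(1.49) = 7.48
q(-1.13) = -0.31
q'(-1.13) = 2.24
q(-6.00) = 12.50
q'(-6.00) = -7.50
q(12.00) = 201.50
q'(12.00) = 28.50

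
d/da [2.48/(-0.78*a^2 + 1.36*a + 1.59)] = (3.8688*a - 3.3728)/(-0.78*a^2 + 1.36*a + 1.59)^2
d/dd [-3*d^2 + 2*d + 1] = 2 - 6*d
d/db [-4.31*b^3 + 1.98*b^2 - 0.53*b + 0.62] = -12.93*b^2 + 3.96*b - 0.53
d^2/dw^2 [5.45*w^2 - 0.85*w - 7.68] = 10.9000000000000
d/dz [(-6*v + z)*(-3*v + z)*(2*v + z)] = z*(-14*v + 3*z)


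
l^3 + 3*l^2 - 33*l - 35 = (l - 5)*(l + 1)*(l + 7)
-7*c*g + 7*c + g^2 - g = (-7*c + g)*(g - 1)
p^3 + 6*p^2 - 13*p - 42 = (p - 3)*(p + 2)*(p + 7)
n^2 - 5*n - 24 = (n - 8)*(n + 3)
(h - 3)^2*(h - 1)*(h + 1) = h^4 - 6*h^3 + 8*h^2 + 6*h - 9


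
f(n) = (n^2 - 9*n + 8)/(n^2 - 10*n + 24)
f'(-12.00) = -0.00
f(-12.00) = 0.90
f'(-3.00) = -0.06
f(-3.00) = 0.70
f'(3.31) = -11.91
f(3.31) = -5.84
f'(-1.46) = -0.11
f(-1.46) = 0.57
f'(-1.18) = -0.13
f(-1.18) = 0.54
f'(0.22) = -0.27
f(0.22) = 0.28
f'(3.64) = -45.40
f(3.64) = -13.55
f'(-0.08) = -0.23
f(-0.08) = 0.35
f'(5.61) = 30.56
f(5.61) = 17.55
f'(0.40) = -0.30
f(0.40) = 0.23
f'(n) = (10 - 2*n)*(n^2 - 9*n + 8)/(n^2 - 10*n + 24)^2 + (2*n - 9)/(n^2 - 10*n + 24) = (-n^2 + 32*n - 136)/(n^4 - 20*n^3 + 148*n^2 - 480*n + 576)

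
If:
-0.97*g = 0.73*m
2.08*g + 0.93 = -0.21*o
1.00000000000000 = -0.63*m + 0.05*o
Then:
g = 3.57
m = -4.75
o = -39.81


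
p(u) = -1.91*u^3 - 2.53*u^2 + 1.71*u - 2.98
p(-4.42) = 104.96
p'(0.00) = 1.71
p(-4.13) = 81.35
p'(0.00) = 1.71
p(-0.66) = -4.66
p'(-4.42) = -87.87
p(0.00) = -2.98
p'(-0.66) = 2.55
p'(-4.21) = -78.55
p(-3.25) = 30.31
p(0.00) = -2.98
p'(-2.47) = -20.75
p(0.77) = -4.04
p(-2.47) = 6.14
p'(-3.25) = -42.37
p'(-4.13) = -75.13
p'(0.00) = 1.71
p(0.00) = -2.98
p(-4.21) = 87.50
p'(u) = -5.73*u^2 - 5.06*u + 1.71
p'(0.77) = -5.58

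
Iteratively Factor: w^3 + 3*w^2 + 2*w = (w + 2)*(w^2 + w) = w*(w + 2)*(w + 1)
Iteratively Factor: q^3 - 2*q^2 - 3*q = (q)*(q^2 - 2*q - 3) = q*(q - 3)*(q + 1)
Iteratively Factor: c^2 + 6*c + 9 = (c + 3)*(c + 3)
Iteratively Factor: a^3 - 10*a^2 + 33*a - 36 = (a - 4)*(a^2 - 6*a + 9) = (a - 4)*(a - 3)*(a - 3)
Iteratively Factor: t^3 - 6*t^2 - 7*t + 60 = (t - 5)*(t^2 - t - 12) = (t - 5)*(t - 4)*(t + 3)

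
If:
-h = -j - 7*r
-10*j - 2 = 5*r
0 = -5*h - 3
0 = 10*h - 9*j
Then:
No Solution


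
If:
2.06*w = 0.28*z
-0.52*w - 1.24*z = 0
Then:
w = 0.00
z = 0.00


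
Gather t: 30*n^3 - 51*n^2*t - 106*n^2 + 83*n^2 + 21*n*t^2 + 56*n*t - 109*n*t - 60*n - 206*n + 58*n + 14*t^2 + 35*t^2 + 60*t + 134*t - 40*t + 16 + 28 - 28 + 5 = 30*n^3 - 23*n^2 - 208*n + t^2*(21*n + 49) + t*(-51*n^2 - 53*n + 154) + 21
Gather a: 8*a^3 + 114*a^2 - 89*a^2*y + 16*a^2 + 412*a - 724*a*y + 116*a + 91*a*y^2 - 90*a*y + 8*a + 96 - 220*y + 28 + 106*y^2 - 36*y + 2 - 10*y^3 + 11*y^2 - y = 8*a^3 + a^2*(130 - 89*y) + a*(91*y^2 - 814*y + 536) - 10*y^3 + 117*y^2 - 257*y + 126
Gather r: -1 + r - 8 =r - 9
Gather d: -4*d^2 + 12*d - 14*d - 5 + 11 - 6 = -4*d^2 - 2*d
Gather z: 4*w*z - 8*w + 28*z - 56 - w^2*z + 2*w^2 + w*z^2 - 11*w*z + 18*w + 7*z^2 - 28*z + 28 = 2*w^2 + 10*w + z^2*(w + 7) + z*(-w^2 - 7*w) - 28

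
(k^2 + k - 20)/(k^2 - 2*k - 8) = (k + 5)/(k + 2)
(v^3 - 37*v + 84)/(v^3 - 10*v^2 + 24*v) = (v^2 + 4*v - 21)/(v*(v - 6))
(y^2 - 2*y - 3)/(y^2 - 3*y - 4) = (y - 3)/(y - 4)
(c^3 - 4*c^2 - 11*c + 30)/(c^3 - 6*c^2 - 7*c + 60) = (c - 2)/(c - 4)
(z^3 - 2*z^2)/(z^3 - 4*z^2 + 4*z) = z/(z - 2)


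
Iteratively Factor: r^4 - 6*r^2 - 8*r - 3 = (r - 3)*(r^3 + 3*r^2 + 3*r + 1) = (r - 3)*(r + 1)*(r^2 + 2*r + 1) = (r - 3)*(r + 1)^2*(r + 1)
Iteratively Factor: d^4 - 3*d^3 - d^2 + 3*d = (d)*(d^3 - 3*d^2 - d + 3) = d*(d - 3)*(d^2 - 1) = d*(d - 3)*(d - 1)*(d + 1)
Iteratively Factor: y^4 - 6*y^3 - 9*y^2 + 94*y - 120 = (y + 4)*(y^3 - 10*y^2 + 31*y - 30) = (y - 2)*(y + 4)*(y^2 - 8*y + 15) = (y - 5)*(y - 2)*(y + 4)*(y - 3)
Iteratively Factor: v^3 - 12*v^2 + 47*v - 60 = (v - 4)*(v^2 - 8*v + 15) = (v - 4)*(v - 3)*(v - 5)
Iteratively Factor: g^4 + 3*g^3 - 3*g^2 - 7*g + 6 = (g - 1)*(g^3 + 4*g^2 + g - 6) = (g - 1)*(g + 2)*(g^2 + 2*g - 3) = (g - 1)*(g + 2)*(g + 3)*(g - 1)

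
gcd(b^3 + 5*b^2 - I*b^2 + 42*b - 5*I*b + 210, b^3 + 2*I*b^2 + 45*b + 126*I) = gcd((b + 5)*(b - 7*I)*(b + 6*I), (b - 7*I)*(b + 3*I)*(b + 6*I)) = b^2 - I*b + 42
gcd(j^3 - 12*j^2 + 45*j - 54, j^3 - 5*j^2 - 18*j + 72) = j^2 - 9*j + 18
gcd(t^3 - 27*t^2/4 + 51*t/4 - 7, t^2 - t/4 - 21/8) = t - 7/4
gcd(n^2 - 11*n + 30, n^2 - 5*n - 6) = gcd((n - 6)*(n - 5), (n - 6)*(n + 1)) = n - 6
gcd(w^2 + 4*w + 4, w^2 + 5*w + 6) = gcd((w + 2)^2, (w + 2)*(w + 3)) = w + 2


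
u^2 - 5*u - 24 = (u - 8)*(u + 3)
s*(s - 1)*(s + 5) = s^3 + 4*s^2 - 5*s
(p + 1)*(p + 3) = p^2 + 4*p + 3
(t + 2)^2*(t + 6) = t^3 + 10*t^2 + 28*t + 24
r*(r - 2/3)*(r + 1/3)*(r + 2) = r^4 + 5*r^3/3 - 8*r^2/9 - 4*r/9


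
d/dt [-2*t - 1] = -2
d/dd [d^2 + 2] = 2*d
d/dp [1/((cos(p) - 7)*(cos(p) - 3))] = 2*(cos(p) - 5)*sin(p)/((cos(p) - 7)^2*(cos(p) - 3)^2)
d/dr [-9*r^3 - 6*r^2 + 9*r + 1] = -27*r^2 - 12*r + 9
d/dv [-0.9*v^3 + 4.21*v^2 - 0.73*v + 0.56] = -2.7*v^2 + 8.42*v - 0.73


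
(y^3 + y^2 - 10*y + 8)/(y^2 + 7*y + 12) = (y^2 - 3*y + 2)/(y + 3)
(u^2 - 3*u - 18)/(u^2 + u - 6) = (u - 6)/(u - 2)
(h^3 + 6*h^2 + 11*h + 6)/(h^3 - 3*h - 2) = (h^2 + 5*h + 6)/(h^2 - h - 2)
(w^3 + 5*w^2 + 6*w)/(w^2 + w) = (w^2 + 5*w + 6)/(w + 1)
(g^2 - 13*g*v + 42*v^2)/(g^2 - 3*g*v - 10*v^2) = (-g^2 + 13*g*v - 42*v^2)/(-g^2 + 3*g*v + 10*v^2)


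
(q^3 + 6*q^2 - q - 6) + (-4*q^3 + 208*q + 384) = -3*q^3 + 6*q^2 + 207*q + 378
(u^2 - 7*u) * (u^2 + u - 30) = u^4 - 6*u^3 - 37*u^2 + 210*u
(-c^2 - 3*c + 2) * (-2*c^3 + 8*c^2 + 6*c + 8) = 2*c^5 - 2*c^4 - 34*c^3 - 10*c^2 - 12*c + 16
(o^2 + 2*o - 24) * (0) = 0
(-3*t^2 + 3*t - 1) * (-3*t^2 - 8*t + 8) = 9*t^4 + 15*t^3 - 45*t^2 + 32*t - 8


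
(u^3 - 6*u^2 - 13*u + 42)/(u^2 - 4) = (u^2 - 4*u - 21)/(u + 2)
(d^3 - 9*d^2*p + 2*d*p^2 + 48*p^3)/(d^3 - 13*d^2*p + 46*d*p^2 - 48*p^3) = (-d - 2*p)/(-d + 2*p)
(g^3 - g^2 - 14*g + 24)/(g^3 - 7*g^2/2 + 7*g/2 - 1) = 2*(g^2 + g - 12)/(2*g^2 - 3*g + 1)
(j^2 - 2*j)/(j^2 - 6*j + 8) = j/(j - 4)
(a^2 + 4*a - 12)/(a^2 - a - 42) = (a - 2)/(a - 7)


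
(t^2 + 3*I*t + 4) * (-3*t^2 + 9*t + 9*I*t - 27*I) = -3*t^4 + 9*t^3 - 39*t^2 + 117*t + 36*I*t - 108*I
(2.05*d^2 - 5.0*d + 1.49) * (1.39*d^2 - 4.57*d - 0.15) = 2.8495*d^4 - 16.3185*d^3 + 24.6136*d^2 - 6.0593*d - 0.2235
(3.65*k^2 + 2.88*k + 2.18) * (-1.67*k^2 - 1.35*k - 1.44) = -6.0955*k^4 - 9.7371*k^3 - 12.7846*k^2 - 7.0902*k - 3.1392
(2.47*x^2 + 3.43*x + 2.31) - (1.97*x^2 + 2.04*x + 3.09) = 0.5*x^2 + 1.39*x - 0.78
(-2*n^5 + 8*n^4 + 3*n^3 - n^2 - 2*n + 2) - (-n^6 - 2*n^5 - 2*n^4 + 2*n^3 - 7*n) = n^6 + 10*n^4 + n^3 - n^2 + 5*n + 2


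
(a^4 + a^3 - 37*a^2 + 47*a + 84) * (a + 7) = a^5 + 8*a^4 - 30*a^3 - 212*a^2 + 413*a + 588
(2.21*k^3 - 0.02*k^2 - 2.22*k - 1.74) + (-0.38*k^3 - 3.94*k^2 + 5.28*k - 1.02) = 1.83*k^3 - 3.96*k^2 + 3.06*k - 2.76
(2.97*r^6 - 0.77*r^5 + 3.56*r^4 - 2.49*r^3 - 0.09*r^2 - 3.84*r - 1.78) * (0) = 0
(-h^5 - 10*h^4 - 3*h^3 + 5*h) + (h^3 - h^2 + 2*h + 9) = -h^5 - 10*h^4 - 2*h^3 - h^2 + 7*h + 9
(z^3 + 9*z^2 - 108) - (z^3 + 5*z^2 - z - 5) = 4*z^2 + z - 103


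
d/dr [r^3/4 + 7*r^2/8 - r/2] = 3*r^2/4 + 7*r/4 - 1/2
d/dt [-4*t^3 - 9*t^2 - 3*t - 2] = -12*t^2 - 18*t - 3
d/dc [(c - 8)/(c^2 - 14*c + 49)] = (9 - c)/(c^3 - 21*c^2 + 147*c - 343)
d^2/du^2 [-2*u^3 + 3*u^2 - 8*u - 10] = 6 - 12*u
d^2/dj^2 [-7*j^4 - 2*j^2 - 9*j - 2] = -84*j^2 - 4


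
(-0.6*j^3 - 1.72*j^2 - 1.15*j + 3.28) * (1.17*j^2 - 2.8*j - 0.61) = -0.702*j^5 - 0.3324*j^4 + 3.8365*j^3 + 8.1068*j^2 - 8.4825*j - 2.0008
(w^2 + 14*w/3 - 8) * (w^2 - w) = w^4 + 11*w^3/3 - 38*w^2/3 + 8*w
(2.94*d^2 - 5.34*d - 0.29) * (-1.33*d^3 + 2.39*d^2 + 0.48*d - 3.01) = -3.9102*d^5 + 14.1288*d^4 - 10.9657*d^3 - 12.1057*d^2 + 15.9342*d + 0.8729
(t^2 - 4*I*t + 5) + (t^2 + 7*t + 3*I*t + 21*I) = 2*t^2 + 7*t - I*t + 5 + 21*I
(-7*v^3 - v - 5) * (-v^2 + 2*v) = 7*v^5 - 14*v^4 + v^3 + 3*v^2 - 10*v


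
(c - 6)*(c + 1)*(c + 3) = c^3 - 2*c^2 - 21*c - 18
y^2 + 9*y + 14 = (y + 2)*(y + 7)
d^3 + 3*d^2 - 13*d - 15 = (d - 3)*(d + 1)*(d + 5)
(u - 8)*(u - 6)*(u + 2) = u^3 - 12*u^2 + 20*u + 96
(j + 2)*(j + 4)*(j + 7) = j^3 + 13*j^2 + 50*j + 56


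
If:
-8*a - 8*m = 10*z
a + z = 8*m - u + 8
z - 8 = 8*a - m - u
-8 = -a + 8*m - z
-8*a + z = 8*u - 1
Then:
No Solution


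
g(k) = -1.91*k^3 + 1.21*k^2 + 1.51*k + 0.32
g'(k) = -5.73*k^2 + 2.42*k + 1.51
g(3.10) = -40.27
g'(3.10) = -46.05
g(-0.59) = 0.24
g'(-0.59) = -1.91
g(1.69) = -2.89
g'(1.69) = -10.77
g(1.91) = -5.69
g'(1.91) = -14.77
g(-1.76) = 11.82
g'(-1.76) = -20.50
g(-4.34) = 172.69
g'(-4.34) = -116.92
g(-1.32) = 4.83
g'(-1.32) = -11.67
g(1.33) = -0.02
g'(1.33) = -5.41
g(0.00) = 0.32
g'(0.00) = 1.51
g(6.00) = -359.62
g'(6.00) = -190.25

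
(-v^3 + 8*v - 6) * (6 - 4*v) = 4*v^4 - 6*v^3 - 32*v^2 + 72*v - 36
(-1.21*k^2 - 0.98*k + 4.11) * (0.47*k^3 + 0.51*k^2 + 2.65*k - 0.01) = -0.5687*k^5 - 1.0777*k^4 - 1.7746*k^3 - 0.4888*k^2 + 10.9013*k - 0.0411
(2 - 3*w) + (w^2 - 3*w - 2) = w^2 - 6*w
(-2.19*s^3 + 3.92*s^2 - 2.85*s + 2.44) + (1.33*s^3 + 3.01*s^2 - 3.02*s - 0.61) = -0.86*s^3 + 6.93*s^2 - 5.87*s + 1.83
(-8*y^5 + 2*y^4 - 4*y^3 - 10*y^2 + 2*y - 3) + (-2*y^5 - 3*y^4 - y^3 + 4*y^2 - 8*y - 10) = -10*y^5 - y^4 - 5*y^3 - 6*y^2 - 6*y - 13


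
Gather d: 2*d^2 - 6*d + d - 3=2*d^2 - 5*d - 3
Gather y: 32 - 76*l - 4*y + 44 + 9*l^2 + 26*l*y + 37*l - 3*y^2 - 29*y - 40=9*l^2 - 39*l - 3*y^2 + y*(26*l - 33) + 36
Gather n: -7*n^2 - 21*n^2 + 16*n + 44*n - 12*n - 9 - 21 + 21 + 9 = -28*n^2 + 48*n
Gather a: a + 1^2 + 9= a + 10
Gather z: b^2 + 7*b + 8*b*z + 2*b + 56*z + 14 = b^2 + 9*b + z*(8*b + 56) + 14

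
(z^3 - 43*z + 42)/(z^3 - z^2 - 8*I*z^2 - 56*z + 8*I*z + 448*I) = (z^2 - 7*z + 6)/(z^2 - 8*z*(1 + I) + 64*I)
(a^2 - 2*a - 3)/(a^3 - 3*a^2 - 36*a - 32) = (a - 3)/(a^2 - 4*a - 32)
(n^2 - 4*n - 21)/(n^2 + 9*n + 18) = (n - 7)/(n + 6)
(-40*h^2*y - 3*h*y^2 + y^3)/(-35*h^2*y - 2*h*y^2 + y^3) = (-8*h + y)/(-7*h + y)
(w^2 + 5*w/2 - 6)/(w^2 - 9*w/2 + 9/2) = (w + 4)/(w - 3)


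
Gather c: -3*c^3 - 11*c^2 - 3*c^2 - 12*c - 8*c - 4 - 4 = -3*c^3 - 14*c^2 - 20*c - 8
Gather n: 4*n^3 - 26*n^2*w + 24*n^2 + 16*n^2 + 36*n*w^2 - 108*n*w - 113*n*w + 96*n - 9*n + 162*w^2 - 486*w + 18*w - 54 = 4*n^3 + n^2*(40 - 26*w) + n*(36*w^2 - 221*w + 87) + 162*w^2 - 468*w - 54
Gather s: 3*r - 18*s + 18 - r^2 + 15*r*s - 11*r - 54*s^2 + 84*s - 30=-r^2 - 8*r - 54*s^2 + s*(15*r + 66) - 12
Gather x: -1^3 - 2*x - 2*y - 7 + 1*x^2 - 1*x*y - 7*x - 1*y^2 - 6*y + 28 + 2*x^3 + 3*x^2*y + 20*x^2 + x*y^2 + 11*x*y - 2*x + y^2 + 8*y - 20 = 2*x^3 + x^2*(3*y + 21) + x*(y^2 + 10*y - 11)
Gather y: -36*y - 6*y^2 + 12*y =-6*y^2 - 24*y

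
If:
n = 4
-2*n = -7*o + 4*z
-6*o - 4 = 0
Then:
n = 4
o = -2/3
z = -19/6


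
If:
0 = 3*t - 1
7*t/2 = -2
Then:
No Solution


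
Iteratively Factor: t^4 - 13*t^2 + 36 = (t - 3)*(t^3 + 3*t^2 - 4*t - 12) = (t - 3)*(t - 2)*(t^2 + 5*t + 6) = (t - 3)*(t - 2)*(t + 3)*(t + 2)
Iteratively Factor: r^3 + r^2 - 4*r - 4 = (r + 1)*(r^2 - 4) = (r - 2)*(r + 1)*(r + 2)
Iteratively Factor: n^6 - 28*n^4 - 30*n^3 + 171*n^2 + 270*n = (n + 2)*(n^5 - 2*n^4 - 24*n^3 + 18*n^2 + 135*n) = (n - 5)*(n + 2)*(n^4 + 3*n^3 - 9*n^2 - 27*n) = (n - 5)*(n - 3)*(n + 2)*(n^3 + 6*n^2 + 9*n) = n*(n - 5)*(n - 3)*(n + 2)*(n^2 + 6*n + 9) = n*(n - 5)*(n - 3)*(n + 2)*(n + 3)*(n + 3)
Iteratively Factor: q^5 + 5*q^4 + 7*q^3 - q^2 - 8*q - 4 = (q + 1)*(q^4 + 4*q^3 + 3*q^2 - 4*q - 4) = (q + 1)^2*(q^3 + 3*q^2 - 4) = (q + 1)^2*(q + 2)*(q^2 + q - 2) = (q + 1)^2*(q + 2)^2*(q - 1)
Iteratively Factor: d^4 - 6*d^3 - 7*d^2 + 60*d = (d)*(d^3 - 6*d^2 - 7*d + 60) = d*(d + 3)*(d^2 - 9*d + 20) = d*(d - 4)*(d + 3)*(d - 5)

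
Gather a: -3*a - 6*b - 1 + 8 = -3*a - 6*b + 7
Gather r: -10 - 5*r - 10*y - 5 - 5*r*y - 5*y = r*(-5*y - 5) - 15*y - 15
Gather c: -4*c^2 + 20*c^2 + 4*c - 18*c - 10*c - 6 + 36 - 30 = 16*c^2 - 24*c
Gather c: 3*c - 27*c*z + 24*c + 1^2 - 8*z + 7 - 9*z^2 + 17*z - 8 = c*(27 - 27*z) - 9*z^2 + 9*z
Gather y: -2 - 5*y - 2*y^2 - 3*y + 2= -2*y^2 - 8*y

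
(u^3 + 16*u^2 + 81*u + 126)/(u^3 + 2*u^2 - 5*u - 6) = (u^2 + 13*u + 42)/(u^2 - u - 2)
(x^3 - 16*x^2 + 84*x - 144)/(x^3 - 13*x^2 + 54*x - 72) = (x - 6)/(x - 3)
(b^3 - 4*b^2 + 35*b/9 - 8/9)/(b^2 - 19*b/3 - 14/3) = (-9*b^3 + 36*b^2 - 35*b + 8)/(3*(-3*b^2 + 19*b + 14))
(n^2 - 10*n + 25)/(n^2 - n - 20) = (n - 5)/(n + 4)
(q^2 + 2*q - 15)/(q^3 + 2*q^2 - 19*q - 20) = (q - 3)/(q^2 - 3*q - 4)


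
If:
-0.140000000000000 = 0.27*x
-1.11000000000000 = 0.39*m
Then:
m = -2.85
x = -0.52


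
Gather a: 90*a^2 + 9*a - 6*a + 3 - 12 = 90*a^2 + 3*a - 9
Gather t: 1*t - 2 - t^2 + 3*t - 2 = -t^2 + 4*t - 4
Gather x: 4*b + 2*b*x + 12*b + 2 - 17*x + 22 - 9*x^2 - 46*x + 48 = 16*b - 9*x^2 + x*(2*b - 63) + 72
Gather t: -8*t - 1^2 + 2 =1 - 8*t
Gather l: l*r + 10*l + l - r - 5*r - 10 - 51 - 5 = l*(r + 11) - 6*r - 66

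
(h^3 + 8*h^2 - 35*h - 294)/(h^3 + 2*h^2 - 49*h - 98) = (h^2 + h - 42)/(h^2 - 5*h - 14)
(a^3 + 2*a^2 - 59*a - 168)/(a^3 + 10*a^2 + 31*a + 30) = (a^2 - a - 56)/(a^2 + 7*a + 10)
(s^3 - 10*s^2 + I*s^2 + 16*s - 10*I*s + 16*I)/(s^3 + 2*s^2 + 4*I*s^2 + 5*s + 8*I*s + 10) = (s^3 + s^2*(-10 + I) + s*(16 - 10*I) + 16*I)/(s^3 + s^2*(2 + 4*I) + s*(5 + 8*I) + 10)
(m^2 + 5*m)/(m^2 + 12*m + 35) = m/(m + 7)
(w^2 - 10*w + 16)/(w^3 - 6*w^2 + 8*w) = (w - 8)/(w*(w - 4))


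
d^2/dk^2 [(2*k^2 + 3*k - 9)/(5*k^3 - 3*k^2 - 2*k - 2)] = 2*(50*k^6 + 225*k^5 - 1425*k^4 + 1265*k^3 + 171*k^2 - 486*k + 14)/(125*k^9 - 225*k^8 - 15*k^7 + 3*k^6 + 186*k^5 + 30*k^4 - 20*k^3 - 60*k^2 - 24*k - 8)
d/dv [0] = 0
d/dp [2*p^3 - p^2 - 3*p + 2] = 6*p^2 - 2*p - 3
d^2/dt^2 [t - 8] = 0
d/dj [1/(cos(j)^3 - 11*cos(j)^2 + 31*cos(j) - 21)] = (3*cos(j)^2 - 22*cos(j) + 31)*sin(j)/(cos(j)^3 - 11*cos(j)^2 + 31*cos(j) - 21)^2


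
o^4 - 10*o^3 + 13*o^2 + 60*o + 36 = (o - 6)^2*(o + 1)^2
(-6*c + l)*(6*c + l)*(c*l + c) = -36*c^3*l - 36*c^3 + c*l^3 + c*l^2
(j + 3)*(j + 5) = j^2 + 8*j + 15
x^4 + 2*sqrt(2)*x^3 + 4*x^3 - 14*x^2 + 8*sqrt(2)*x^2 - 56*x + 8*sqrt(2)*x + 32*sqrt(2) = (x + 4)*(x - sqrt(2))^2*(x + 4*sqrt(2))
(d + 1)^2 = d^2 + 2*d + 1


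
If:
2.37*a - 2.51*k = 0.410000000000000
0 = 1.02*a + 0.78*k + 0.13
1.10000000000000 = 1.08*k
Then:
No Solution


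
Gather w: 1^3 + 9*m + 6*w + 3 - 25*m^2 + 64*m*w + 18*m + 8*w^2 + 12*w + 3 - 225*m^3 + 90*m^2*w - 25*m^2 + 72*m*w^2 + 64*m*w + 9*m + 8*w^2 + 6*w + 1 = -225*m^3 - 50*m^2 + 36*m + w^2*(72*m + 16) + w*(90*m^2 + 128*m + 24) + 8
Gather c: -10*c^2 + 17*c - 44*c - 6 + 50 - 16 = -10*c^2 - 27*c + 28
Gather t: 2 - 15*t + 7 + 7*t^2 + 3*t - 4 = 7*t^2 - 12*t + 5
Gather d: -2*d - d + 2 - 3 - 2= -3*d - 3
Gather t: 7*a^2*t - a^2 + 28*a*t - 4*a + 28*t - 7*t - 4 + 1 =-a^2 - 4*a + t*(7*a^2 + 28*a + 21) - 3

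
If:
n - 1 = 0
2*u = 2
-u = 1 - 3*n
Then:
No Solution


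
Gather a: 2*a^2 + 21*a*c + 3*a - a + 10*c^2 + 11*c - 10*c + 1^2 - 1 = 2*a^2 + a*(21*c + 2) + 10*c^2 + c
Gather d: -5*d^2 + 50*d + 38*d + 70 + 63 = -5*d^2 + 88*d + 133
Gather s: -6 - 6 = -12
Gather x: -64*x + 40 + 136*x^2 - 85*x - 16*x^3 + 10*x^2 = -16*x^3 + 146*x^2 - 149*x + 40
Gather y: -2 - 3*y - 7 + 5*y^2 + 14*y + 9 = 5*y^2 + 11*y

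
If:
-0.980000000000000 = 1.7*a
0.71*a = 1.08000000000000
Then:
No Solution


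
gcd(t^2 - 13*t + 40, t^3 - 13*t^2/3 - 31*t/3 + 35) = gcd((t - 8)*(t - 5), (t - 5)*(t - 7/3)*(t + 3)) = t - 5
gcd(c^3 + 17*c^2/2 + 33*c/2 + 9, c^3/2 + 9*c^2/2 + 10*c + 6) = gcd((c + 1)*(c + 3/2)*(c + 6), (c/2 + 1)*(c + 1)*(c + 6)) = c^2 + 7*c + 6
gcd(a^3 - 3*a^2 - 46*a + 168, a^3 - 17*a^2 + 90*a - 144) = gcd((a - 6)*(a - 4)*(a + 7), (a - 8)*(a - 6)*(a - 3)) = a - 6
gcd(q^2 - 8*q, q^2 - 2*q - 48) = q - 8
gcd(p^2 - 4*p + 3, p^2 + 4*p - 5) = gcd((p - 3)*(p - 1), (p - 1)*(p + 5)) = p - 1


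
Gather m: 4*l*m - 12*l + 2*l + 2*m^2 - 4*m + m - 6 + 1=-10*l + 2*m^2 + m*(4*l - 3) - 5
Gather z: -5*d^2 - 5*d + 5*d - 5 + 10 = 5 - 5*d^2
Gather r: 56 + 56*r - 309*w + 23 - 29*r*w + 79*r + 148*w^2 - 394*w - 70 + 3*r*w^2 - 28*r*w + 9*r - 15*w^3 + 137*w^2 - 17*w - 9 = r*(3*w^2 - 57*w + 144) - 15*w^3 + 285*w^2 - 720*w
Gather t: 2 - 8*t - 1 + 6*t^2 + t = 6*t^2 - 7*t + 1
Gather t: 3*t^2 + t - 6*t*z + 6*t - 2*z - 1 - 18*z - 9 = 3*t^2 + t*(7 - 6*z) - 20*z - 10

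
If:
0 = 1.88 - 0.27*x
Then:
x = 6.96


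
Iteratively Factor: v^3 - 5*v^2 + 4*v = (v)*(v^2 - 5*v + 4) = v*(v - 1)*(v - 4)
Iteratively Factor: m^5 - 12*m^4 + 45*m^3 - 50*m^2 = (m)*(m^4 - 12*m^3 + 45*m^2 - 50*m) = m^2*(m^3 - 12*m^2 + 45*m - 50) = m^2*(m - 2)*(m^2 - 10*m + 25) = m^2*(m - 5)*(m - 2)*(m - 5)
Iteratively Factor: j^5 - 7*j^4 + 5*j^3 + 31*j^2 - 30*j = (j + 2)*(j^4 - 9*j^3 + 23*j^2 - 15*j) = (j - 3)*(j + 2)*(j^3 - 6*j^2 + 5*j) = j*(j - 3)*(j + 2)*(j^2 - 6*j + 5) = j*(j - 3)*(j - 1)*(j + 2)*(j - 5)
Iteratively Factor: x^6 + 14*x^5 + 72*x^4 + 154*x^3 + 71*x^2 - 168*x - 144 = (x + 3)*(x^5 + 11*x^4 + 39*x^3 + 37*x^2 - 40*x - 48) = (x + 1)*(x + 3)*(x^4 + 10*x^3 + 29*x^2 + 8*x - 48) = (x + 1)*(x + 3)*(x + 4)*(x^3 + 6*x^2 + 5*x - 12) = (x + 1)*(x + 3)*(x + 4)^2*(x^2 + 2*x - 3) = (x + 1)*(x + 3)^2*(x + 4)^2*(x - 1)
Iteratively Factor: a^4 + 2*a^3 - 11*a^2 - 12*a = (a)*(a^3 + 2*a^2 - 11*a - 12) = a*(a + 1)*(a^2 + a - 12) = a*(a + 1)*(a + 4)*(a - 3)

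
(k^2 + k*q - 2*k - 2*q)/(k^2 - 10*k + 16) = (k + q)/(k - 8)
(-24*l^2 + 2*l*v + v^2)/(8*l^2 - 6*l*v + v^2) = (6*l + v)/(-2*l + v)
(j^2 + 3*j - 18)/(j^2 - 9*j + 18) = (j + 6)/(j - 6)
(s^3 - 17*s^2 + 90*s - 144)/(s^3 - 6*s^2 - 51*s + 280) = (s^2 - 9*s + 18)/(s^2 + 2*s - 35)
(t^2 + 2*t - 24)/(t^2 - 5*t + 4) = (t + 6)/(t - 1)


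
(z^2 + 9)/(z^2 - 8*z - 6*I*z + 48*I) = (z^2 + 9)/(z^2 - 8*z - 6*I*z + 48*I)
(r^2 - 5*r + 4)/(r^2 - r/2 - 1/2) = 2*(r - 4)/(2*r + 1)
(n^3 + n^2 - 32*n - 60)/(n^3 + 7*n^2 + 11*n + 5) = (n^2 - 4*n - 12)/(n^2 + 2*n + 1)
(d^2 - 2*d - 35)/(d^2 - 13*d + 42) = (d + 5)/(d - 6)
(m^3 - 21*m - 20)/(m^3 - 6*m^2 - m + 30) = (m^2 + 5*m + 4)/(m^2 - m - 6)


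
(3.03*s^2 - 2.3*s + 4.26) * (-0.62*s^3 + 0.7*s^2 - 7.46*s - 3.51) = -1.8786*s^5 + 3.547*s^4 - 26.855*s^3 + 9.5047*s^2 - 23.7066*s - 14.9526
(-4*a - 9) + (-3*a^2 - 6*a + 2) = -3*a^2 - 10*a - 7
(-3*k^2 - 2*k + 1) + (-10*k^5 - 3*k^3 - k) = -10*k^5 - 3*k^3 - 3*k^2 - 3*k + 1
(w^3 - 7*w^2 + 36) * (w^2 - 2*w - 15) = w^5 - 9*w^4 - w^3 + 141*w^2 - 72*w - 540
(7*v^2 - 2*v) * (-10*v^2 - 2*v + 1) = -70*v^4 + 6*v^3 + 11*v^2 - 2*v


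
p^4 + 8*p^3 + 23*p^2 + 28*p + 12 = (p + 1)*(p + 2)^2*(p + 3)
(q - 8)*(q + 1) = q^2 - 7*q - 8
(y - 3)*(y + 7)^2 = y^3 + 11*y^2 + 7*y - 147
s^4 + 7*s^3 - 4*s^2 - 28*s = s*(s - 2)*(s + 2)*(s + 7)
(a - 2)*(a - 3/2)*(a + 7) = a^3 + 7*a^2/2 - 43*a/2 + 21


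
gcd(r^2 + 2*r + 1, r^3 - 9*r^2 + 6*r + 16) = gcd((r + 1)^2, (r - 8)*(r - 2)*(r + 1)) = r + 1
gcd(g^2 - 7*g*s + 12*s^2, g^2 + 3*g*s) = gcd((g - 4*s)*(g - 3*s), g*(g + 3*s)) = 1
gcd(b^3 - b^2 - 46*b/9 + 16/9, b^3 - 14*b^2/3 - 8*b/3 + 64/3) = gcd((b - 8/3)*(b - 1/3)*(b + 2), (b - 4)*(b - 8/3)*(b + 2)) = b^2 - 2*b/3 - 16/3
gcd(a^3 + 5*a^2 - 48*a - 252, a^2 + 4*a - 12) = a + 6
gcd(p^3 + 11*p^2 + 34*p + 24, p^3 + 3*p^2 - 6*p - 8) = p^2 + 5*p + 4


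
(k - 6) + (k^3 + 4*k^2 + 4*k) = k^3 + 4*k^2 + 5*k - 6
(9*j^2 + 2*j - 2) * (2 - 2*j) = -18*j^3 + 14*j^2 + 8*j - 4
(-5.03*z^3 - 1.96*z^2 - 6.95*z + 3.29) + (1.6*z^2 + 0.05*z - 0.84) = -5.03*z^3 - 0.36*z^2 - 6.9*z + 2.45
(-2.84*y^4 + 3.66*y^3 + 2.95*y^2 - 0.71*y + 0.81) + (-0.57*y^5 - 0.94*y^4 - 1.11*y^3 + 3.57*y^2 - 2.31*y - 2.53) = -0.57*y^5 - 3.78*y^4 + 2.55*y^3 + 6.52*y^2 - 3.02*y - 1.72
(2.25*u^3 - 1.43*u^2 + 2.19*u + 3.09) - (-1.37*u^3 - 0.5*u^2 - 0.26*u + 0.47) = 3.62*u^3 - 0.93*u^2 + 2.45*u + 2.62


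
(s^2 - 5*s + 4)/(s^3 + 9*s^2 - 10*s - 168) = (s - 1)/(s^2 + 13*s + 42)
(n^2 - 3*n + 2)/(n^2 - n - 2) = (n - 1)/(n + 1)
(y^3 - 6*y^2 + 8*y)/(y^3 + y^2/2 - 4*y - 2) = 2*y*(y - 4)/(2*y^2 + 5*y + 2)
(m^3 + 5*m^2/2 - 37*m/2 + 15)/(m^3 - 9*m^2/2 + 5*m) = (m^2 + 5*m - 6)/(m*(m - 2))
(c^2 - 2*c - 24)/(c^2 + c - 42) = (c + 4)/(c + 7)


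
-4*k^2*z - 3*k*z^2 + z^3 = z*(-4*k + z)*(k + z)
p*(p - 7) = p^2 - 7*p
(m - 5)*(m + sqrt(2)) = m^2 - 5*m + sqrt(2)*m - 5*sqrt(2)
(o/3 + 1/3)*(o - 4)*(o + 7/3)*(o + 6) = o^4/3 + 16*o^3/9 - 5*o^2 - 226*o/9 - 56/3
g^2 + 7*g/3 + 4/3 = (g + 1)*(g + 4/3)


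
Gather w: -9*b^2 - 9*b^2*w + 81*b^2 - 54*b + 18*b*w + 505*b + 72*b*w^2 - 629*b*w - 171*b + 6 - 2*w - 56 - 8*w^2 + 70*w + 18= 72*b^2 + 280*b + w^2*(72*b - 8) + w*(-9*b^2 - 611*b + 68) - 32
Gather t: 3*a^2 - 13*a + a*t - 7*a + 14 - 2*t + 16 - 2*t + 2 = 3*a^2 - 20*a + t*(a - 4) + 32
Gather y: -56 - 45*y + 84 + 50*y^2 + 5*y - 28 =50*y^2 - 40*y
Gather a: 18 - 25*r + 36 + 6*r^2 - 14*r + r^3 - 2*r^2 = r^3 + 4*r^2 - 39*r + 54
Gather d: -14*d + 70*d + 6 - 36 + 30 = 56*d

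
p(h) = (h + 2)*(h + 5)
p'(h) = 2*h + 7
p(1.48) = 22.55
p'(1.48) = 9.96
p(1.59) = 23.66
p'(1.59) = 10.18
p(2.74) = 36.69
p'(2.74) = 12.48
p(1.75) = 25.31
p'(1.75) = 10.50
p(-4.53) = -1.19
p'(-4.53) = -2.06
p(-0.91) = 4.46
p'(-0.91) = 5.18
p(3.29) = 43.85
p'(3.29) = 13.58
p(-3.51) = -2.25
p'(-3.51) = -0.02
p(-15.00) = 130.00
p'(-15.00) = -23.00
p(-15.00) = 130.00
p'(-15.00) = -23.00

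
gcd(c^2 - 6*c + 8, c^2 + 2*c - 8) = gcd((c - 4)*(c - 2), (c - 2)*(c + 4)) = c - 2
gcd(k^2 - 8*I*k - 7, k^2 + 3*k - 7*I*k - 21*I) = k - 7*I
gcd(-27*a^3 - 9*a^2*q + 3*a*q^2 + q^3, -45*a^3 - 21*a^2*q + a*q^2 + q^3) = 9*a^2 + 6*a*q + q^2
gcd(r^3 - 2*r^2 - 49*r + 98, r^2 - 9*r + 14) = r^2 - 9*r + 14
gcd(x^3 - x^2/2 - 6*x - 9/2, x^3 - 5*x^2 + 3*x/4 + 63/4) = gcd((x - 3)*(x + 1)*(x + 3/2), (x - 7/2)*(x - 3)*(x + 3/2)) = x^2 - 3*x/2 - 9/2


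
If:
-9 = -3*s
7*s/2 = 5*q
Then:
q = 21/10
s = 3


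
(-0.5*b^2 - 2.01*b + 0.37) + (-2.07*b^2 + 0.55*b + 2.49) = -2.57*b^2 - 1.46*b + 2.86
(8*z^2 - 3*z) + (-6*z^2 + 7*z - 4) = 2*z^2 + 4*z - 4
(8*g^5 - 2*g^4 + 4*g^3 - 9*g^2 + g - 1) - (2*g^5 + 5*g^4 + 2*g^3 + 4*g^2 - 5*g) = 6*g^5 - 7*g^4 + 2*g^3 - 13*g^2 + 6*g - 1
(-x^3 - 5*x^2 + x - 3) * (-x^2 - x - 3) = x^5 + 6*x^4 + 7*x^3 + 17*x^2 + 9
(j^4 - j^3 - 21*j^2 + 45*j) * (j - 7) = j^5 - 8*j^4 - 14*j^3 + 192*j^2 - 315*j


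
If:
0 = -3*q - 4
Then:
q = -4/3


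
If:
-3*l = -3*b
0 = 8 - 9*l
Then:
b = 8/9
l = 8/9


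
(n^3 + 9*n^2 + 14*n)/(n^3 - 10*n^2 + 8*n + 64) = n*(n + 7)/(n^2 - 12*n + 32)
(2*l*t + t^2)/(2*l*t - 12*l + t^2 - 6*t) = t/(t - 6)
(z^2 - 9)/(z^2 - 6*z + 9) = (z + 3)/(z - 3)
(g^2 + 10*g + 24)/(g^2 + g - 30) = (g + 4)/(g - 5)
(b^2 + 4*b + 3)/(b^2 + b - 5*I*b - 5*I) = (b + 3)/(b - 5*I)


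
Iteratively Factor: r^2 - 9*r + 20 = (r - 4)*(r - 5)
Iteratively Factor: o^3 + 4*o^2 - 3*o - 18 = (o + 3)*(o^2 + o - 6) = (o + 3)^2*(o - 2)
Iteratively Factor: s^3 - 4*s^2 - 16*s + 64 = (s - 4)*(s^2 - 16) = (s - 4)*(s + 4)*(s - 4)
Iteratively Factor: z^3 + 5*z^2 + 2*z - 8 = (z + 2)*(z^2 + 3*z - 4) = (z - 1)*(z + 2)*(z + 4)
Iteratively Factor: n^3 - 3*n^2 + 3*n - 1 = (n - 1)*(n^2 - 2*n + 1) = (n - 1)^2*(n - 1)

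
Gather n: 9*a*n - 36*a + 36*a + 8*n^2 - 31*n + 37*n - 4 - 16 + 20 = 8*n^2 + n*(9*a + 6)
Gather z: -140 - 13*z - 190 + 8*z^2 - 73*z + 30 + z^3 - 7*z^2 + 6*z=z^3 + z^2 - 80*z - 300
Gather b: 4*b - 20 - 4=4*b - 24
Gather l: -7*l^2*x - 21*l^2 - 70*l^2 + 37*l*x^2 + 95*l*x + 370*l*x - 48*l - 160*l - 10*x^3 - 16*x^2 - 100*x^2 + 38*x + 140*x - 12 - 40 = l^2*(-7*x - 91) + l*(37*x^2 + 465*x - 208) - 10*x^3 - 116*x^2 + 178*x - 52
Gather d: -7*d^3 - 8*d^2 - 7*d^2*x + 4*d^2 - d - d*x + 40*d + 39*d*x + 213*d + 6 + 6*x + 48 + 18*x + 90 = -7*d^3 + d^2*(-7*x - 4) + d*(38*x + 252) + 24*x + 144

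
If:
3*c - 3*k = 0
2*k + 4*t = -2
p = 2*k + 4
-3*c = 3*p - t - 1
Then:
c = -23/19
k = -23/19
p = 30/19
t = 2/19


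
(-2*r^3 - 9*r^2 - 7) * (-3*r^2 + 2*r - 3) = 6*r^5 + 23*r^4 - 12*r^3 + 48*r^2 - 14*r + 21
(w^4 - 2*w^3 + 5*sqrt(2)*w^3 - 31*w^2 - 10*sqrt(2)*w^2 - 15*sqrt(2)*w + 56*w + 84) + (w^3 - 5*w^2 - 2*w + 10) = w^4 - w^3 + 5*sqrt(2)*w^3 - 36*w^2 - 10*sqrt(2)*w^2 - 15*sqrt(2)*w + 54*w + 94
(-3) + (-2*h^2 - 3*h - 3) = -2*h^2 - 3*h - 6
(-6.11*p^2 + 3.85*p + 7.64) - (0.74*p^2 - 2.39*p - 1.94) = -6.85*p^2 + 6.24*p + 9.58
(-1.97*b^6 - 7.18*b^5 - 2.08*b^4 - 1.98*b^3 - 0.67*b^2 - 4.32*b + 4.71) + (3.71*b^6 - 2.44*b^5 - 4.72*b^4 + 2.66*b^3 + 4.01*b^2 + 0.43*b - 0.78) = 1.74*b^6 - 9.62*b^5 - 6.8*b^4 + 0.68*b^3 + 3.34*b^2 - 3.89*b + 3.93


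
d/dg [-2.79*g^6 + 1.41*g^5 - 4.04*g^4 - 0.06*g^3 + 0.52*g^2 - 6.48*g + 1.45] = -16.74*g^5 + 7.05*g^4 - 16.16*g^3 - 0.18*g^2 + 1.04*g - 6.48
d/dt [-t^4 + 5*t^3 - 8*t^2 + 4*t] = -4*t^3 + 15*t^2 - 16*t + 4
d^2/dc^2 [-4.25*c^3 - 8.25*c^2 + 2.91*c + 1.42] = -25.5*c - 16.5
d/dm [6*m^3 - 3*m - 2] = 18*m^2 - 3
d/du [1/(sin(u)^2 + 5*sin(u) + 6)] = -(2*sin(u) + 5)*cos(u)/(sin(u)^2 + 5*sin(u) + 6)^2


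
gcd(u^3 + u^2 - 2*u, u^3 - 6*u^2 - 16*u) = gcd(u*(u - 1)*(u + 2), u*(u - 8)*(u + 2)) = u^2 + 2*u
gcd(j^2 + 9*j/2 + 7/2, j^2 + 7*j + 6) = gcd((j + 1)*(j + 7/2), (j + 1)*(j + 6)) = j + 1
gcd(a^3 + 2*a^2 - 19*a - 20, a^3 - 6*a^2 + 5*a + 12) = a^2 - 3*a - 4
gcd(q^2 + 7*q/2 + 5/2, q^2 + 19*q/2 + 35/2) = q + 5/2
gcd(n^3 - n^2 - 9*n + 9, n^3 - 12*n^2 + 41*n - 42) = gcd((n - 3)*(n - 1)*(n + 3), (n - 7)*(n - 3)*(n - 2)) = n - 3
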